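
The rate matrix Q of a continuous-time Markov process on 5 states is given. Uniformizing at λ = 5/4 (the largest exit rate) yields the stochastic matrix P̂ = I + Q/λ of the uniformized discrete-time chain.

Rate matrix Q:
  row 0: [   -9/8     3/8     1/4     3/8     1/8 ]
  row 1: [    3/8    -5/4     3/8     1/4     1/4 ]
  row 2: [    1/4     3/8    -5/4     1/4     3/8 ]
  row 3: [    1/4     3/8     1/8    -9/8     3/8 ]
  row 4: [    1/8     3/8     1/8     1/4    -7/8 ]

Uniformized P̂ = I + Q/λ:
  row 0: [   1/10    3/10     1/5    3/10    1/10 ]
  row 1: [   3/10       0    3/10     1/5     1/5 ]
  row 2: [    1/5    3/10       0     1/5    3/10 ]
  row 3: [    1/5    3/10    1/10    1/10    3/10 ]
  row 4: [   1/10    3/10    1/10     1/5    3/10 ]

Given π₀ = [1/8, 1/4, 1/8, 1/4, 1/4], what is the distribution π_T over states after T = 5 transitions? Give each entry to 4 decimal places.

t=0: π = [0.1250, 0.2500, 0.1250, 0.2500, 0.2500]
t=1: π = [0.1875, 0.2250, 0.1500, 0.1875, 0.2500]
t=2: π = [0.1788, 0.2325, 0.1488, 0.2000, 0.2400]
t=3: π = [0.1814, 0.2303, 0.1495, 0.1979, 0.2410]
t=4: π = [0.1808, 0.2309, 0.1492, 0.1984, 0.2407]
t=5: π = [0.1809, 0.2307, 0.1493, 0.1982, 0.2408]

π = [0.1809, 0.2307, 0.1493, 0.1982, 0.2408]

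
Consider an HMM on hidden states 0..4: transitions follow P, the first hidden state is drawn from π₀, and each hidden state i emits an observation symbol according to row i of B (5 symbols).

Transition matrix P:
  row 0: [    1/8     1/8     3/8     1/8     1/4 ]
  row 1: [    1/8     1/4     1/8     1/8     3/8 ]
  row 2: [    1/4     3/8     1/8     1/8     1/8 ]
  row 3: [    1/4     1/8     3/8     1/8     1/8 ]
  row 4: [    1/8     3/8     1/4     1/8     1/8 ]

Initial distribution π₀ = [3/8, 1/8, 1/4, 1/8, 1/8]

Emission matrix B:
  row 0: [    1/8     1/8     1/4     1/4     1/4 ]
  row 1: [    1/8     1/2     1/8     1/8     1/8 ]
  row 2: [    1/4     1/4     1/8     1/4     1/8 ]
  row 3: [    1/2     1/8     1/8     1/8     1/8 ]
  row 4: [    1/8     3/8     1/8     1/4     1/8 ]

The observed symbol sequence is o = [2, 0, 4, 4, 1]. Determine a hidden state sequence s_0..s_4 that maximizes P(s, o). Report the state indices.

t=0: δ = [9.375e-02, 1.562e-02, 3.125e-02, 1.562e-02, 1.562e-02]  (obs o_0=2)
t=1: δ = [1.465e-03, 1.465e-03, 8.789e-03, 5.859e-03, 2.930e-03]  ψ = [0, 0, 0, 0, 0]  (obs o_1=0)
t=2: δ = [5.493e-04, 4.120e-04, 2.747e-04, 1.373e-04, 1.373e-04]  ψ = [2, 2, 3, 2, 2]  (obs o_2=4)
t=3: δ = [1.717e-05, 1.287e-05, 2.575e-05, 8.583e-06, 1.931e-05]  ψ = [0, 1, 0, 0, 1]  (obs o_3=4)
t=4: δ = [8.047e-07, 4.828e-06, 1.609e-06, 4.023e-07, 1.810e-06]  ψ = [2, 2, 0, 2, 1]  (obs o_4=1)
backtrack: best end state = 1; path = [0, 2, 0, 2, 1]

path = [0, 2, 0, 2, 1]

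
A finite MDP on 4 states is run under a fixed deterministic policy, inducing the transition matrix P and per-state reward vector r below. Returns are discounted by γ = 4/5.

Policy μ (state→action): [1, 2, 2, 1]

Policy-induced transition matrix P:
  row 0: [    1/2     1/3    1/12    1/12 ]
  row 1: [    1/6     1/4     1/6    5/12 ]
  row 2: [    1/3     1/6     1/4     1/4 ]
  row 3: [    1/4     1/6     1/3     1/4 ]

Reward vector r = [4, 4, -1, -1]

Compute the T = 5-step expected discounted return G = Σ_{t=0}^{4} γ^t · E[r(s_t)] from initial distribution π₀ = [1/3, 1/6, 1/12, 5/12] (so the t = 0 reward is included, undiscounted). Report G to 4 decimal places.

t=0: π = [0.3333, 0.1667, 0.0833, 0.4167], E[r] = 1.5000, γ^t·E[r] = 1.500000, running G = 1.500000
t=1: π = [0.3264, 0.2361, 0.2153, 0.2222], E[r] = 1.8125, γ^t·E[r] = 1.450000, running G = 2.950000
t=2: π = [0.3299, 0.2407, 0.1944, 0.2350], E[r] = 1.8530, γ^t·E[r] = 1.185926, running G = 4.135926
t=3: π = [0.3286, 0.2417, 0.1945, 0.2351], E[r] = 1.8516, γ^t·E[r] = 0.948000, running G = 5.083926
t=4: π = [0.3282, 0.2416, 0.1947, 0.2355], E[r] = 1.8490, γ^t·E[r] = 0.757347, running G = 5.841272

G = 5.8413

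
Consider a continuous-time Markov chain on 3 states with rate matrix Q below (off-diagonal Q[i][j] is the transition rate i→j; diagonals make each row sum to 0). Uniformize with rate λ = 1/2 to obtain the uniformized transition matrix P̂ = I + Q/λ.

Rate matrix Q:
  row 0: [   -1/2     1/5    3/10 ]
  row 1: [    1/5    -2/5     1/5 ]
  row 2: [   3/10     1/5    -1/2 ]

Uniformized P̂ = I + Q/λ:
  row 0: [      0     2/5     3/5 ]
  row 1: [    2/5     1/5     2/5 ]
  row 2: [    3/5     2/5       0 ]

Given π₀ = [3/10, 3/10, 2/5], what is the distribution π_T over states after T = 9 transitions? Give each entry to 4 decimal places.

t=0: π = [0.3000, 0.3000, 0.4000]
t=1: π = [0.3600, 0.3400, 0.3000]
t=2: π = [0.3160, 0.3320, 0.3520]
t=3: π = [0.3440, 0.3336, 0.3224]
t=4: π = [0.3269, 0.3333, 0.3398]
t=5: π = [0.3372, 0.3333, 0.3294]
t=6: π = [0.3310, 0.3333, 0.3357]
t=7: π = [0.3347, 0.3333, 0.3319]
t=8: π = [0.3325, 0.3333, 0.3342]
t=9: π = [0.3338, 0.3333, 0.3328]

π = [0.3338, 0.3333, 0.3328]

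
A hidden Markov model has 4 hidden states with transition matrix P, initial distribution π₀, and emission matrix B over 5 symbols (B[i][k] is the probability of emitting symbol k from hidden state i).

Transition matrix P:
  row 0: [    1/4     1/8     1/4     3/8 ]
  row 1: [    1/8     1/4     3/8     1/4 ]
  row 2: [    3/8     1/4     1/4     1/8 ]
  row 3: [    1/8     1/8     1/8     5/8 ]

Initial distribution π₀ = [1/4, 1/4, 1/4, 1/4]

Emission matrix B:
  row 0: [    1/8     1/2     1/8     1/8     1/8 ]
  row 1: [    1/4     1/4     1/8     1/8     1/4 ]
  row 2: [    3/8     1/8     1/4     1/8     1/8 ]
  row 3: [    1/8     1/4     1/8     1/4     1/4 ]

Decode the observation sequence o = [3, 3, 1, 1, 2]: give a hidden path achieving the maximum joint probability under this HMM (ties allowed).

t=0: δ = [3.125e-02, 3.125e-02, 3.125e-02, 6.250e-02]  (obs o_0=3)
t=1: δ = [1.465e-03, 9.766e-04, 1.465e-03, 9.766e-03]  ψ = [2, 1, 1, 3]  (obs o_1=3)
t=2: δ = [6.104e-04, 3.052e-04, 1.526e-04, 1.526e-03]  ψ = [3, 3, 3, 3]  (obs o_2=1)
t=3: δ = [9.537e-05, 4.768e-05, 2.384e-05, 2.384e-04]  ψ = [3, 3, 3, 3]  (obs o_3=1)
t=4: δ = [3.725e-06, 3.725e-06, 7.451e-06, 1.863e-05]  ψ = [3, 3, 3, 3]  (obs o_4=2)
backtrack: best end state = 3; path = [3, 3, 3, 3, 3]

path = [3, 3, 3, 3, 3]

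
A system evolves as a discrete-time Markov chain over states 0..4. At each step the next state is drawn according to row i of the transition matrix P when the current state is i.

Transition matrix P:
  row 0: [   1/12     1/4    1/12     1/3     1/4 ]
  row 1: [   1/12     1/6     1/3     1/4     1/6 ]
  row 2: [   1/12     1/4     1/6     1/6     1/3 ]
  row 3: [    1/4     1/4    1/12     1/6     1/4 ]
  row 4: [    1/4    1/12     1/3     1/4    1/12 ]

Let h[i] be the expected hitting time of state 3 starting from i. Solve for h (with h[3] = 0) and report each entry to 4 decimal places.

First-step conditioning: h[3] = 0; for i ≠ 3, h[i] = 1 + Σ_k P[i][k]·h[k].
  h[0] = 1 + 1/12·h[0] + 1/4·h[1] + 1/12·h[2] + 1/4·h[4]
  h[1] = 1 + 1/12·h[0] + 1/6·h[1] + 1/3·h[2] + 1/6·h[4]
  h[2] = 1 + 1/12·h[0] + 1/4·h[1] + 1/6·h[2] + 1/3·h[4]
  h[4] = 1 + 1/4·h[0] + 1/12·h[1] + 1/3·h[2] + 1/12·h[4]
Solving the 4×4 linear system over states ≠ 3 gives exactly h = [2124/563, 26016/6193, 27816/6193, 0, 2328/563] (h[3] = 0 is the target).

h = [3.7726, 4.2009, 4.4915, 0.0000, 4.1350]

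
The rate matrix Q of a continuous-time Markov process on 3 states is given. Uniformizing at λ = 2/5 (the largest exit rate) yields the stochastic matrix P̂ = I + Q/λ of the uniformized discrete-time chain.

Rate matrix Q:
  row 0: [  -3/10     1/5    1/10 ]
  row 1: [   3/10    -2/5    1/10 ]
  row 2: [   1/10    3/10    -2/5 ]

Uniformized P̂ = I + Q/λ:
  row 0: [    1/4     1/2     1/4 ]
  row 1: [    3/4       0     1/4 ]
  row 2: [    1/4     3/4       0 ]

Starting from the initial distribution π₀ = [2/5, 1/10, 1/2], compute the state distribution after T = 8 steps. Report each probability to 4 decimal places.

t=0: π = [0.4000, 0.1000, 0.5000]
t=1: π = [0.3000, 0.5750, 0.1250]
t=2: π = [0.5375, 0.2438, 0.2188]
t=3: π = [0.3719, 0.4328, 0.1953]
t=4: π = [0.4664, 0.3324, 0.2012]
t=5: π = [0.4162, 0.3841, 0.1997]
t=6: π = [0.4420, 0.3579, 0.2001]
t=7: π = [0.4289, 0.3711, 0.2000]
t=8: π = [0.4355, 0.3645, 0.2000]

π = [0.4355, 0.3645, 0.2000]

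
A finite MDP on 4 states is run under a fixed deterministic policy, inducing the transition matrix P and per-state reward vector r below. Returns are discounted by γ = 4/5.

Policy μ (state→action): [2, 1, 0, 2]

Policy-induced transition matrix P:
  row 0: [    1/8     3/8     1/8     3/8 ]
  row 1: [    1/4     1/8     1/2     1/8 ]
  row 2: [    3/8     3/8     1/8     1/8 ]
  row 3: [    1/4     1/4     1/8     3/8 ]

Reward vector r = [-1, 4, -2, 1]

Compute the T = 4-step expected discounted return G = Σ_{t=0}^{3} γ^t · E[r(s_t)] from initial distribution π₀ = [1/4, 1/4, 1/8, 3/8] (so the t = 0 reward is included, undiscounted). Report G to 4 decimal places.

G = 2.1605

t=0: π = [0.2500, 0.2500, 0.1250, 0.3750], E[r] = 0.8750, γ^t·E[r] = 0.875000, running G = 0.875000
t=1: π = [0.2344, 0.2656, 0.2188, 0.2813], E[r] = 0.6719, γ^t·E[r] = 0.537500, running G = 1.412500
t=2: π = [0.2480, 0.2734, 0.2246, 0.2539], E[r] = 0.6504, γ^t·E[r] = 0.416250, running G = 1.828750
t=3: π = [0.2471, 0.2749, 0.2275, 0.2505], E[r] = 0.6479, γ^t·E[r] = 0.331750, running G = 2.160500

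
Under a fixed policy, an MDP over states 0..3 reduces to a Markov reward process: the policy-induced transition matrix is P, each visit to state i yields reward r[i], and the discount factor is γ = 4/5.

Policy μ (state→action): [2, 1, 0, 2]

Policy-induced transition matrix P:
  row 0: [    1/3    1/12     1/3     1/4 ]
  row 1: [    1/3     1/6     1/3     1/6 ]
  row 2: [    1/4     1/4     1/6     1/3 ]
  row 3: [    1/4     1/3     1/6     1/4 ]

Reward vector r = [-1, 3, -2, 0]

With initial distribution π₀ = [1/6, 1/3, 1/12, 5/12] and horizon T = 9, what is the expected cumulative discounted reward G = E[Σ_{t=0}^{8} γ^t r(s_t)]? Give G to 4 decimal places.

G = 0.1295

t=0: π = [0.1667, 0.3333, 0.0833, 0.4167], E[r] = 0.6667, γ^t·E[r] = 0.666667, running G = 0.666667
t=1: π = [0.2917, 0.2292, 0.2500, 0.2292], E[r] = -0.1042, γ^t·E[r] = -0.083333, running G = 0.583333
t=2: π = [0.2934, 0.2014, 0.2535, 0.2517], E[r] = -0.1962, γ^t·E[r] = -0.125556, running G = 0.457778
t=3: π = [0.2912, 0.2053, 0.2491, 0.2543], E[r] = -0.1736, γ^t·E[r] = -0.088889, running G = 0.368889
t=4: π = [0.2914, 0.2055, 0.2494, 0.2537], E[r] = -0.1736, γ^t·E[r] = -0.071096, running G = 0.297793
t=5: π = [0.2914, 0.2054, 0.2495, 0.2537], E[r] = -0.1740, γ^t·E[r] = -0.057032, running G = 0.240760
t=6: π = [0.2914, 0.2054, 0.2495, 0.2537], E[r] = -0.1740, γ^t·E[r] = -0.045616, running G = 0.195145
t=7: π = [0.2914, 0.2055, 0.2495, 0.2537], E[r] = -0.1740, γ^t·E[r] = -0.036491, running G = 0.158654
t=8: π = [0.2914, 0.2055, 0.2495, 0.2537], E[r] = -0.1740, γ^t·E[r] = -0.029193, running G = 0.129461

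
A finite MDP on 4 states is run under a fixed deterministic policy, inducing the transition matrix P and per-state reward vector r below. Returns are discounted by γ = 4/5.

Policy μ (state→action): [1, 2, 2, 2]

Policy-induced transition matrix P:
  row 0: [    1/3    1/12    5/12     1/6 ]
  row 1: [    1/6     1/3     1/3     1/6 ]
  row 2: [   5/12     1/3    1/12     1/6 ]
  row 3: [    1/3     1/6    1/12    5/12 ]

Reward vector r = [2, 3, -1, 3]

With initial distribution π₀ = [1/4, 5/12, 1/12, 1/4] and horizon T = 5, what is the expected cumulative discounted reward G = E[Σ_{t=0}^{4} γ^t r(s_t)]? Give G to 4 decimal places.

G = 6.4313

t=0: π = [0.2500, 0.4167, 0.0833, 0.2500], E[r] = 2.4167, γ^t·E[r] = 2.416667, running G = 2.416667
t=1: π = [0.2708, 0.2292, 0.2708, 0.2292], E[r] = 1.6458, γ^t·E[r] = 1.316667, running G = 3.733333
t=2: π = [0.3177, 0.2274, 0.2309, 0.2240], E[r] = 1.7587, γ^t·E[r] = 1.125556, running G = 4.858889
t=3: π = [0.3147, 0.2166, 0.2461, 0.2227], E[r] = 1.7010, γ^t·E[r] = 0.870889, running G = 5.729778
t=4: π = [0.3177, 0.2176, 0.2424, 0.2223], E[r] = 1.7128, γ^t·E[r] = 0.701556, running G = 6.431333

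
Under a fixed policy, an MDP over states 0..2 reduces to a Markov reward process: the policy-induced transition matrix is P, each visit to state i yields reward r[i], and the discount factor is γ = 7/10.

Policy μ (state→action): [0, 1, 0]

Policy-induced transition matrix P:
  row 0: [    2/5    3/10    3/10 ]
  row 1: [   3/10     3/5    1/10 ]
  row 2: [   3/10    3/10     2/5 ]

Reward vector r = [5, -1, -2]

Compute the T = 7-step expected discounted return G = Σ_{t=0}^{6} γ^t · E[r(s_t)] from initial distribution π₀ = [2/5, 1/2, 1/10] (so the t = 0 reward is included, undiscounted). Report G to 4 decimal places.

t=0: π = [0.4000, 0.5000, 0.1000], E[r] = 1.3000, γ^t·E[r] = 1.300000, running G = 1.300000
t=1: π = [0.3400, 0.4500, 0.2100], E[r] = 0.8300, γ^t·E[r] = 0.581000, running G = 1.881000
t=2: π = [0.3340, 0.4350, 0.2310], E[r] = 0.7730, γ^t·E[r] = 0.378770, running G = 2.259770
t=3: π = [0.3334, 0.4305, 0.2361], E[r] = 0.7643, γ^t·E[r] = 0.262155, running G = 2.521925
t=4: π = [0.3333, 0.4292, 0.2375], E[r] = 0.7625, γ^t·E[r] = 0.183083, running G = 2.705008
t=5: π = [0.3333, 0.4287, 0.2379], E[r] = 0.7621, γ^t·E[r] = 0.128083, running G = 2.833092
t=6: π = [0.3333, 0.4286, 0.2380], E[r] = 0.7620, γ^t·E[r] = 0.089644, running G = 2.922735

G = 2.9227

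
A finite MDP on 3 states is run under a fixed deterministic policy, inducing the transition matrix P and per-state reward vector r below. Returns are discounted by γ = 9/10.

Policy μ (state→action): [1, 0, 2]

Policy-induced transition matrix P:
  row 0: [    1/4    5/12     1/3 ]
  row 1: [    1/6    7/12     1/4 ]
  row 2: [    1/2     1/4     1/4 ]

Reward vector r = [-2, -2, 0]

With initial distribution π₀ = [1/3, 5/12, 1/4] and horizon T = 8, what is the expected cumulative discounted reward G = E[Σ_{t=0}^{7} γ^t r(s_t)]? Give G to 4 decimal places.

G = -8.3154

t=0: π = [0.3333, 0.4167, 0.2500], E[r] = -1.5000, γ^t·E[r] = -1.500000, running G = -1.500000
t=1: π = [0.2778, 0.4444, 0.2778], E[r] = -1.4444, γ^t·E[r] = -1.300000, running G = -2.800000
t=2: π = [0.2824, 0.4444, 0.2731], E[r] = -1.4537, γ^t·E[r] = -1.177500, running G = -3.977500
t=3: π = [0.2813, 0.4452, 0.2735], E[r] = -1.4529, γ^t·E[r] = -1.059188, running G = -5.036688
t=4: π = [0.2813, 0.4453, 0.2734], E[r] = -1.4531, γ^t·E[r] = -0.953395, running G = -5.990083
t=5: π = [0.2813, 0.4453, 0.2734], E[r] = -1.4531, γ^t·E[r] = -0.858053, running G = -6.848135
t=6: π = [0.2813, 0.4453, 0.2734], E[r] = -1.4531, γ^t·E[r] = -0.772250, running G = -7.620385
t=7: π = [0.2813, 0.4453, 0.2734], E[r] = -1.4531, γ^t·E[r] = -0.695025, running G = -8.315410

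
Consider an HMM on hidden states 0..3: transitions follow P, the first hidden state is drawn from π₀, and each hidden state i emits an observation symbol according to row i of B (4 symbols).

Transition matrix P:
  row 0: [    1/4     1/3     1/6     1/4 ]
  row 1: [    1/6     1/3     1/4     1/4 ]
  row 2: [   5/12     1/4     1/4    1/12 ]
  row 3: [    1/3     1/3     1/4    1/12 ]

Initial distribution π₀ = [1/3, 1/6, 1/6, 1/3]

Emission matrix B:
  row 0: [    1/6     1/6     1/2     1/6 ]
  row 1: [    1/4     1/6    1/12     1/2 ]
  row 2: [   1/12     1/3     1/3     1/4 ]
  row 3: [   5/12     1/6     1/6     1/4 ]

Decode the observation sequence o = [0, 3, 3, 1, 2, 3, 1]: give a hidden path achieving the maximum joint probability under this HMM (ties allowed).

path = [3, 1, 1, 2, 0, 1, 2]

t=0: δ = [5.556e-02, 4.167e-02, 1.389e-02, 1.389e-01]  (obs o_0=0)
t=1: δ = [7.716e-03, 2.315e-02, 8.681e-03, 3.472e-03]  ψ = [3, 3, 3, 0]  (obs o_1=3)
t=2: δ = [6.430e-04, 3.858e-03, 1.447e-03, 1.447e-03]  ψ = [1, 1, 1, 1]  (obs o_2=3)
t=3: δ = [1.072e-04, 2.143e-04, 3.215e-04, 1.608e-04]  ψ = [1, 1, 1, 1]  (obs o_3=1)
t=4: δ = [6.698e-05, 6.698e-06, 2.679e-05, 8.931e-06]  ψ = [2, 2, 2, 1]  (obs o_4=2)
t=5: δ = [2.791e-06, 1.116e-05, 2.791e-06, 4.186e-06]  ψ = [0, 0, 0, 0]  (obs o_5=3)
t=6: δ = [3.101e-07, 6.202e-07, 9.303e-07, 4.651e-07]  ψ = [1, 1, 1, 1]  (obs o_6=1)
backtrack: best end state = 2; path = [3, 1, 1, 2, 0, 1, 2]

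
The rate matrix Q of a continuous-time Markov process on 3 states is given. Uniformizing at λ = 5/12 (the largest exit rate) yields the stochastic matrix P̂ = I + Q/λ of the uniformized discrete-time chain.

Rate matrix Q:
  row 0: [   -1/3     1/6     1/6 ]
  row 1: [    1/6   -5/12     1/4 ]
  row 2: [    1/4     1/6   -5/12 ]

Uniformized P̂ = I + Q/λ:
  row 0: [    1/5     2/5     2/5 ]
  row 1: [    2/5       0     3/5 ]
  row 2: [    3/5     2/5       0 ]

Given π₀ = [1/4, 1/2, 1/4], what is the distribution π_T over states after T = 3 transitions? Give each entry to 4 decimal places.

t=0: π = [0.2500, 0.5000, 0.2500]
t=1: π = [0.4000, 0.2000, 0.4000]
t=2: π = [0.4000, 0.3200, 0.2800]
t=3: π = [0.3760, 0.2720, 0.3520]

π = [0.3760, 0.2720, 0.3520]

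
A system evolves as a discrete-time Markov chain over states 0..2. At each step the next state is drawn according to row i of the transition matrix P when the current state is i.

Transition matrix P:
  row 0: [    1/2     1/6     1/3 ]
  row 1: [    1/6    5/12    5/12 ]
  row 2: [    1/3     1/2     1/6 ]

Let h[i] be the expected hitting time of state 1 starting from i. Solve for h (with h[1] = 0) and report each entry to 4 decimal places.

First-step conditioning: h[1] = 0; for i ≠ 1, h[i] = 1 + Σ_k P[i][k]·h[k].
  h[0] = 1 + 1/2·h[0] + 1/3·h[2]
  h[2] = 1 + 1/3·h[0] + 1/6·h[2]
Solving the 2×2 linear system over states ≠ 1 gives exactly h = [42/11, 0, 30/11] (h[1] = 0 is the target).

h = [3.8182, 0.0000, 2.7273]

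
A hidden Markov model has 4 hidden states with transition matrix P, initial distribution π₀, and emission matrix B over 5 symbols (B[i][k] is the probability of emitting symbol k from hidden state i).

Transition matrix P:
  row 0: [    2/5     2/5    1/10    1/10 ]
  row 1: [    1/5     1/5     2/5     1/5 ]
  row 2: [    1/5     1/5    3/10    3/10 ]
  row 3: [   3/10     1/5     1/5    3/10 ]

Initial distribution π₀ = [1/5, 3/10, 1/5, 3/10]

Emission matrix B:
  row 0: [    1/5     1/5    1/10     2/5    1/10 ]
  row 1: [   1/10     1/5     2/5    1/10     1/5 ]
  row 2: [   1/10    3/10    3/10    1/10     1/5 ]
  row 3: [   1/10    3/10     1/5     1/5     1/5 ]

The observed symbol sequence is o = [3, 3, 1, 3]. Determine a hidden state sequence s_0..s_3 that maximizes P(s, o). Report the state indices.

path = [0, 0, 0, 0]

t=0: δ = [8.000e-02, 3.000e-02, 2.000e-02, 6.000e-02]  (obs o_0=3)
t=1: δ = [1.280e-02, 3.200e-03, 1.200e-03, 3.600e-03]  ψ = [0, 0, 1, 3]  (obs o_1=3)
t=2: δ = [1.024e-03, 1.024e-03, 3.840e-04, 3.840e-04]  ψ = [0, 0, 0, 0]  (obs o_2=1)
t=3: δ = [1.638e-04, 4.096e-05, 4.096e-05, 4.096e-05]  ψ = [0, 0, 1, 1]  (obs o_3=3)
backtrack: best end state = 0; path = [0, 0, 0, 0]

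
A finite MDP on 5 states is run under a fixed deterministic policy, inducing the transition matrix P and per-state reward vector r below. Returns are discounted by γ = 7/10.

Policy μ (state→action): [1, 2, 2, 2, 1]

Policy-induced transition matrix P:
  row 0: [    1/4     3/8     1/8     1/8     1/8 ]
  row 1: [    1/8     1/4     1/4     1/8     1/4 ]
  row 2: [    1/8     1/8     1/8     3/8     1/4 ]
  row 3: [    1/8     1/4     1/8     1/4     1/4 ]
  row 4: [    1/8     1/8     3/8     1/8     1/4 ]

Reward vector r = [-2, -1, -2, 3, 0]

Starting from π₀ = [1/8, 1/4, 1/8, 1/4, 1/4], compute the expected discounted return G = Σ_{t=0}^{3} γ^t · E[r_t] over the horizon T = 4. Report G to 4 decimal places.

t=0: π = [0.1250, 0.2500, 0.1250, 0.2500, 0.2500], E[r] = 0.0000, γ^t·E[r] = 0.000000, running G = 0.000000
t=1: π = [0.1406, 0.2188, 0.2188, 0.1875, 0.2344], E[r] = -0.3750, γ^t·E[r] = -0.262500, running G = -0.262500
t=2: π = [0.1426, 0.2109, 0.2109, 0.2031, 0.2324], E[r] = -0.3086, γ^t·E[r] = -0.151211, running G = -0.413711
t=3: π = [0.1428, 0.2124, 0.2095, 0.2031, 0.2322], E[r] = -0.3076, γ^t·E[r] = -0.105513, running G = -0.519224

G = -0.5192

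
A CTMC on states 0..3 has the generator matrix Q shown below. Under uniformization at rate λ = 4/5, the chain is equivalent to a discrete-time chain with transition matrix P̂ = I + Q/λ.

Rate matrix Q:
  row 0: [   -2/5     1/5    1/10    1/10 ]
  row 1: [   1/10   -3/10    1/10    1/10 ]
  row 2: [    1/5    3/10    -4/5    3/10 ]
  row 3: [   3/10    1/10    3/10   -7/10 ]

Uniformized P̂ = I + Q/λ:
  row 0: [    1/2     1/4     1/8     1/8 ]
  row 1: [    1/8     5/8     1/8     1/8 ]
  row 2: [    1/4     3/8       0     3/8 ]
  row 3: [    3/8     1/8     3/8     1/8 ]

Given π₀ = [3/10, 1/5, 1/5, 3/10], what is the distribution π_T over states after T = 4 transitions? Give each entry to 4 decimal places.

π = [0.2982, 0.3927, 0.1468, 0.1622]

t=0: π = [0.3000, 0.2000, 0.2000, 0.3000]
t=1: π = [0.3375, 0.3125, 0.1750, 0.1750]
t=2: π = [0.3172, 0.3672, 0.1469, 0.1688]
t=3: π = [0.3045, 0.3850, 0.1488, 0.1617]
t=4: π = [0.2982, 0.3927, 0.1468, 0.1622]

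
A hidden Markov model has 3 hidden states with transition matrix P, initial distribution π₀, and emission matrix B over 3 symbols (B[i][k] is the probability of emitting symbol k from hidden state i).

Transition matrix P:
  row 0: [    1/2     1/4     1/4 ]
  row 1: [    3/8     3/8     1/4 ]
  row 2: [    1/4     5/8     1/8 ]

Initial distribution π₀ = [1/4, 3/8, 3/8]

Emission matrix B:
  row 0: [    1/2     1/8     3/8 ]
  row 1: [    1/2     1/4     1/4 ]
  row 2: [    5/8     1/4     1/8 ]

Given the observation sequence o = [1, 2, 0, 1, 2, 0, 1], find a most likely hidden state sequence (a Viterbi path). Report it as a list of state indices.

t=0: δ = [3.125e-02, 9.375e-02, 9.375e-02]  (obs o_0=1)
t=1: δ = [1.318e-02, 1.465e-02, 2.930e-03]  ψ = [1, 2, 1]  (obs o_1=2)
t=2: δ = [3.296e-03, 2.747e-03, 2.289e-03]  ψ = [0, 1, 1]  (obs o_2=0)
t=3: δ = [2.060e-04, 3.576e-04, 2.060e-04]  ψ = [0, 2, 0]  (obs o_3=1)
t=4: δ = [5.029e-05, 3.353e-05, 1.118e-05]  ψ = [1, 1, 1]  (obs o_4=2)
t=5: δ = [1.257e-05, 6.286e-06, 7.858e-06]  ψ = [0, 0, 0]  (obs o_5=0)
t=6: δ = [7.858e-07, 1.228e-06, 7.858e-07]  ψ = [0, 2, 0]  (obs o_6=1)
backtrack: best end state = 1; path = [2, 1, 2, 1, 0, 2, 1]

path = [2, 1, 2, 1, 0, 2, 1]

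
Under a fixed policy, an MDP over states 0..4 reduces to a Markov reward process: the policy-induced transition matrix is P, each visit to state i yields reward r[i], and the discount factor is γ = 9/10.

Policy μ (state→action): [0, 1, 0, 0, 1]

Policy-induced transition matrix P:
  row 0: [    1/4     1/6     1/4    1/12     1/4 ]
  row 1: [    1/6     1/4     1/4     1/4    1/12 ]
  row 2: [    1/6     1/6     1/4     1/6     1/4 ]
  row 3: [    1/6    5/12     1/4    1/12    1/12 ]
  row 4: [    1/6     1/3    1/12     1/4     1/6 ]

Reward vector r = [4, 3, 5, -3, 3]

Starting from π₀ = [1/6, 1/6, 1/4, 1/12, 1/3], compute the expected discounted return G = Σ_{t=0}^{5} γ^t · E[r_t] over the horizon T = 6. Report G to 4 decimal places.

G = 12.5841

t=0: π = [0.1667, 0.1667, 0.2500, 0.0833, 0.3333], E[r] = 3.1667, γ^t·E[r] = 3.166667, running G = 3.166667
t=1: π = [0.1806, 0.2569, 0.1944, 0.1875, 0.1806], E[r] = 2.4444, γ^t·E[r] = 2.200000, running G = 5.366667
t=2: π = [0.1817, 0.2650, 0.2199, 0.1725, 0.1609], E[r] = 2.5868, γ^t·E[r] = 2.095313, running G = 7.461979
t=3: π = [0.1818, 0.2587, 0.2232, 0.1726, 0.1637], E[r] = 2.5923, γ^t·E[r] = 1.889789, running G = 9.351768
t=4: π = [0.1818, 0.2587, 0.2227, 0.1723, 0.1645], E[r] = 2.5933, γ^t·E[r] = 1.701469, running G = 11.053238
t=5: π = [0.1818, 0.2587, 0.2226, 0.1724, 0.1645], E[r] = 2.5925, γ^t·E[r] = 1.530843, running G = 12.584081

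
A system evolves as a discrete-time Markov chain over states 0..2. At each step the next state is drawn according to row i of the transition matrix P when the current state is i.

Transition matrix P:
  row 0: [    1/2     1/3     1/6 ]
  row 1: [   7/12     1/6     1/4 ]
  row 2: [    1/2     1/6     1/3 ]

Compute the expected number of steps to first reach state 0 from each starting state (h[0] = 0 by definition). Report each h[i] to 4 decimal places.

First-step conditioning: h[0] = 0; for i ≠ 0, h[i] = 1 + Σ_k P[i][k]·h[k].
  h[1] = 1 + 1/6·h[1] + 1/4·h[2]
  h[2] = 1 + 1/6·h[1] + 1/3·h[2]
Solving the 2×2 linear system over states ≠ 0 gives exactly h = [0, 66/37, 72/37] (h[0] = 0 is the target).

h = [0.0000, 1.7838, 1.9459]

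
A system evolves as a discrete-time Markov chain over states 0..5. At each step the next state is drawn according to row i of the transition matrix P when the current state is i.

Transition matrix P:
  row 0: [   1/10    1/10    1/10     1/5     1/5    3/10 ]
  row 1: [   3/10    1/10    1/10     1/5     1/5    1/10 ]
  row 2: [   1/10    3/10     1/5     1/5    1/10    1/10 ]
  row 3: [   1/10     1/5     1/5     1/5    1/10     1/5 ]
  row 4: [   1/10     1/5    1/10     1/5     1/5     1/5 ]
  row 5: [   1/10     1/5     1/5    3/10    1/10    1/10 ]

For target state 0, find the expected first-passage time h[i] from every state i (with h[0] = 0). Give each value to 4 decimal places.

h = [0.0000, 5.8824, 7.0445, 7.1736, 7.1879, 7.1736]

First-step conditioning: h[0] = 0; for i ≠ 0, h[i] = 1 + Σ_k P[i][k]·h[k].
  h[1] = 1 + 1/10·h[1] + 1/10·h[2] + 1/5·h[3] + 1/5·h[4] + 1/10·h[5]
  h[2] = 1 + 3/10·h[1] + 1/5·h[2] + 1/5·h[3] + 1/10·h[4] + 1/10·h[5]
  h[3] = 1 + 1/5·h[1] + 1/5·h[2] + 1/5·h[3] + 1/10·h[4] + 1/5·h[5]
  h[4] = 1 + 1/5·h[1] + 1/10·h[2] + 1/5·h[3] + 1/5·h[4] + 1/5·h[5]
  h[5] = 1 + 1/5·h[1] + 1/5·h[2] + 3/10·h[3] + 1/10·h[4] + 1/10·h[5]
Solving the 5×5 linear system over states ≠ 0 gives exactly h = [0, 100/17, 4910/697, 5000/697, 5010/697, 5000/697] (h[0] = 0 is the target).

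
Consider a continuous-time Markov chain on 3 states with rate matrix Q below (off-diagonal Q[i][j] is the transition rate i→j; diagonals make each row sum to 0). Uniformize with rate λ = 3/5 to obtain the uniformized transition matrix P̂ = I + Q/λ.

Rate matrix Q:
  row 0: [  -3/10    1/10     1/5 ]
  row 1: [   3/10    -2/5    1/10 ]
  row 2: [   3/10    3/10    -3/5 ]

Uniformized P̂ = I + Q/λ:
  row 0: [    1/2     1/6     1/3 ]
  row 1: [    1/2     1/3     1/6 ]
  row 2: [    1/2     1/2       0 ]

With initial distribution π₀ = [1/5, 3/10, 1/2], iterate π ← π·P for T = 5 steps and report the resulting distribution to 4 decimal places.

π = [0.5000, 0.2858, 0.2142]

t=0: π = [0.2000, 0.3000, 0.5000]
t=1: π = [0.5000, 0.3833, 0.1167]
t=2: π = [0.5000, 0.2694, 0.2306]
t=3: π = [0.5000, 0.2884, 0.2116]
t=4: π = [0.5000, 0.2853, 0.2147]
t=5: π = [0.5000, 0.2858, 0.2142]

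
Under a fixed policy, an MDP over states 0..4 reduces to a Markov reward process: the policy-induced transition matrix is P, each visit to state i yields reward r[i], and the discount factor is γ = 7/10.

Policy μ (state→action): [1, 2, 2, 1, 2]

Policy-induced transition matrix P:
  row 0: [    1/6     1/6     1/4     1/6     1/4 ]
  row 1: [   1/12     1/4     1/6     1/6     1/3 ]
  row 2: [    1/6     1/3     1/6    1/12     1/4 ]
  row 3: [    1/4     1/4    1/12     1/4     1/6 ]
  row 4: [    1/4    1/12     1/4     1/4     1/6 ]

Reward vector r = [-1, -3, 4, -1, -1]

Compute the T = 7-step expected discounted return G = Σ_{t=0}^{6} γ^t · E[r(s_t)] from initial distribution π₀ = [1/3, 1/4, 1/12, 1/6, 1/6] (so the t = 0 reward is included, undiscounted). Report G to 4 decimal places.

G = -2.0553

t=0: π = [0.3333, 0.2500, 0.0833, 0.1667, 0.1667], E[r] = -1.0833, γ^t·E[r] = -1.083333, running G = -1.083333
t=1: π = [0.1736, 0.2014, 0.1944, 0.1875, 0.2431], E[r] = -0.4306, γ^t·E[r] = -0.301389, running G = -1.384722
t=2: π = [0.1858, 0.2112, 0.1858, 0.1863, 0.2309], E[r] = -0.4936, γ^t·E[r] = -0.241881, running G = -1.626603
t=3: π = [0.1838, 0.2115, 0.1859, 0.1860, 0.2328], E[r] = -0.4937, γ^t·E[r] = -0.169350, running G = -1.795953
t=4: π = [0.1839, 0.2114, 0.1859, 0.1861, 0.2327], E[r] = -0.4933, γ^t·E[r] = -0.118433, running G = -1.914385
t=5: π = [0.1840, 0.2114, 0.1859, 0.1861, 0.2327], E[r] = -0.4933, γ^t·E[r] = -0.082915, running G = -1.997301
t=6: π = [0.1840, 0.2114, 0.1859, 0.1861, 0.2327], E[r] = -0.4933, γ^t·E[r] = -0.058041, running G = -2.055341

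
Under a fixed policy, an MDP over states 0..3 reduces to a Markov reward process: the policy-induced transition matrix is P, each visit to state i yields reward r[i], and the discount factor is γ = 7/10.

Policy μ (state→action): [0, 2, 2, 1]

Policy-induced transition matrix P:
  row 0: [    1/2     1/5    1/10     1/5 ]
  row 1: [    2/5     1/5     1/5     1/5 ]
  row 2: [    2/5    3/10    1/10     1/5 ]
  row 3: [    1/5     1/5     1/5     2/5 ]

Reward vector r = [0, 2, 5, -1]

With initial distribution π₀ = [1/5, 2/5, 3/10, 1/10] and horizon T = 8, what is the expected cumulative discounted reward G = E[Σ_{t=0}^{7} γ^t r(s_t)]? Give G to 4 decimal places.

t=0: π = [0.2000, 0.4000, 0.3000, 0.1000], E[r] = 2.2000, γ^t·E[r] = 2.200000, running G = 2.200000
t=1: π = [0.4000, 0.2300, 0.1500, 0.2200], E[r] = 0.9900, γ^t·E[r] = 0.693000, running G = 2.893000
t=2: π = [0.3960, 0.2150, 0.1450, 0.2440], E[r] = 0.9110, γ^t·E[r] = 0.446390, running G = 3.339390
t=3: π = [0.3908, 0.2145, 0.1459, 0.2488], E[r] = 0.9097, γ^t·E[r] = 0.312027, running G = 3.651417
t=4: π = [0.3893, 0.2146, 0.1463, 0.2498], E[r] = 0.9111, γ^t·E[r] = 0.218748, running G = 3.870165
t=5: π = [0.3890, 0.2146, 0.1464, 0.2500], E[r] = 0.9115, γ^t·E[r] = 0.153194, running G = 4.023359
t=6: π = [0.3889, 0.2146, 0.1465, 0.2500], E[r] = 0.9116, γ^t·E[r] = 0.107248, running G = 4.130607
t=7: π = [0.3889, 0.2146, 0.1465, 0.2500], E[r] = 0.9116, γ^t·E[r] = 0.075075, running G = 4.205682

G = 4.2057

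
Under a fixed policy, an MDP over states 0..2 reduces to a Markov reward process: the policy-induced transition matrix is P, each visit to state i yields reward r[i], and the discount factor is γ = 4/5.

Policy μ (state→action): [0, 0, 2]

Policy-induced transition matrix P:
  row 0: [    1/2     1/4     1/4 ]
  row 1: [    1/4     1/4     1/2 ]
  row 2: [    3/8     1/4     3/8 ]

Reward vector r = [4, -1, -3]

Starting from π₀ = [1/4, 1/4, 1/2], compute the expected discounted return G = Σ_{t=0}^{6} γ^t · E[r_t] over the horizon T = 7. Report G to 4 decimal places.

G = -0.1233

t=0: π = [0.2500, 0.2500, 0.5000], E[r] = -0.7500, γ^t·E[r] = -0.750000, running G = -0.750000
t=1: π = [0.3750, 0.2500, 0.3750], E[r] = 0.1250, γ^t·E[r] = 0.100000, running G = -0.650000
t=2: π = [0.3906, 0.2500, 0.3594], E[r] = 0.2344, γ^t·E[r] = 0.150000, running G = -0.500000
t=3: π = [0.3926, 0.2500, 0.3574], E[r] = 0.2480, γ^t·E[r] = 0.127000, running G = -0.373000
t=4: π = [0.3928, 0.2500, 0.3572], E[r] = 0.2498, γ^t·E[r] = 0.102300, running G = -0.270700
t=5: π = [0.3929, 0.2500, 0.3571], E[r] = 0.2500, γ^t·E[r] = 0.081910, running G = -0.188790
t=6: π = [0.3929, 0.2500, 0.3571], E[r] = 0.2500, γ^t·E[r] = 0.065535, running G = -0.123255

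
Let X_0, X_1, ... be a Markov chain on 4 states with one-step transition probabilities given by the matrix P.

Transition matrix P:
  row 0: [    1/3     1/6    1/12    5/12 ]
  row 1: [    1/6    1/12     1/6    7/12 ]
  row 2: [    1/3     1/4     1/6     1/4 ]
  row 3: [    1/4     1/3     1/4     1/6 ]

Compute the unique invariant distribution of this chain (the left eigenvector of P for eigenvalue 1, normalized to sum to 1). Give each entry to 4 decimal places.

π = [0.2685, 0.2194, 0.1726, 0.3396]

Balance equations π_j = Σ_i π_i·P[i][j]:
  π_0 = 1/3·π_0 + 1/6·π_1 + 1/3·π_2 + 1/4·π_3
  π_1 = 1/6·π_0 + 1/12·π_1 + 1/4·π_2 + 1/3·π_3
  π_2 = 1/12·π_0 + 1/6·π_1 + 1/6·π_2 + 1/4·π_3
  normalize: π_0 + π_1 + π_2 + π_3 = 1
Solving the linear system gives exactly π = [287/1069, 469/2138, 369/2138, 363/1069].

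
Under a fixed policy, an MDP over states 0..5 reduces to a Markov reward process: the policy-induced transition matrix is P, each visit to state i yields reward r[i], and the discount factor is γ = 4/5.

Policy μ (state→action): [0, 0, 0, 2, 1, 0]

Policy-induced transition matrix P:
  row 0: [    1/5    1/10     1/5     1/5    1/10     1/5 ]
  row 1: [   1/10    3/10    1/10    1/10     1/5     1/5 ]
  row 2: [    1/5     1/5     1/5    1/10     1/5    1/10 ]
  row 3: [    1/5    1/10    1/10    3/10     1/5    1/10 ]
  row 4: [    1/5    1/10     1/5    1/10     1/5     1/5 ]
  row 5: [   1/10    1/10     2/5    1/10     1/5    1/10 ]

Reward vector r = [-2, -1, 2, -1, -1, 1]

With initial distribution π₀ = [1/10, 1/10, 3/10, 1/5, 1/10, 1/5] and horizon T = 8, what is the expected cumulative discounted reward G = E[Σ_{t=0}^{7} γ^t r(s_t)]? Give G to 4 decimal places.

G = -0.6655

t=0: π = [0.1000, 0.1000, 0.3000, 0.2000, 0.1000, 0.2000], E[r] = 0.2000, γ^t·E[r] = 0.200000, running G = 0.200000
t=1: π = [0.1700, 0.1500, 0.2100, 0.1500, 0.1900, 0.1300], E[r] = -0.2800, γ^t·E[r] = -0.224000, running G = -0.024000
t=2: π = [0.1720, 0.1510, 0.1960, 0.1470, 0.1830, 0.1510], E[r] = -0.2820, γ^t·E[r] = -0.180480, running G = -0.204480
t=3: π = [0.1698, 0.1498, 0.2004, 0.1466, 0.1828, 0.1506], E[r] = -0.2674, γ^t·E[r] = -0.136909, running G = -0.341389
t=4: π = [0.1700, 0.1500, 0.2005, 0.1463, 0.1830, 0.1502], E[r] = -0.2680, γ^t·E[r] = -0.109789, running G = -0.451178
t=5: π = [0.1700, 0.1500, 0.2004, 0.1463, 0.1830, 0.1503], E[r] = -0.2681, γ^t·E[r] = -0.087860, running G = -0.539038
t=6: π = [0.1700, 0.1501, 0.2004, 0.1462, 0.1830, 0.1503], E[r] = -0.2681, γ^t·E[r] = -0.070274, running G = -0.609311
t=7: π = [0.1700, 0.1501, 0.2004, 0.1462, 0.1830, 0.1503], E[r] = -0.2681, γ^t·E[r] = -0.056218, running G = -0.665529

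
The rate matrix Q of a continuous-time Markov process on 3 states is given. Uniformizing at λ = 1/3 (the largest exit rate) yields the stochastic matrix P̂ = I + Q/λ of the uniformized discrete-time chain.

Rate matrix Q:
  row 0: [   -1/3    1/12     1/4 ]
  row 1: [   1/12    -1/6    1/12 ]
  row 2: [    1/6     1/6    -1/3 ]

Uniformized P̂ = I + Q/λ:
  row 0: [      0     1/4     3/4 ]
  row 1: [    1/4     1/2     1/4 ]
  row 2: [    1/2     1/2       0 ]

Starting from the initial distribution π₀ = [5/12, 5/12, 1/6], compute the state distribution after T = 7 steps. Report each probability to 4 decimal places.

t=0: π = [0.4167, 0.4167, 0.1667]
t=1: π = [0.1875, 0.3958, 0.4167]
t=2: π = [0.3073, 0.4531, 0.2396]
t=3: π = [0.2331, 0.4232, 0.3438]
t=4: π = [0.2777, 0.4417, 0.2806]
t=5: π = [0.2507, 0.4306, 0.3187]
t=6: π = [0.2670, 0.4373, 0.2957]
t=7: π = [0.2572, 0.4333, 0.3096]

π = [0.2572, 0.4333, 0.3096]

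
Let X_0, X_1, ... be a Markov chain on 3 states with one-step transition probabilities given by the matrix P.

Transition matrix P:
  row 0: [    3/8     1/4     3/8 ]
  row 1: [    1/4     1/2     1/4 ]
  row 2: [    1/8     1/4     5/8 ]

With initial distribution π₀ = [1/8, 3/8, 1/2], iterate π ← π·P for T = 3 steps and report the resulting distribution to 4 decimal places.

π = [0.2217, 0.3340, 0.4443]

t=0: π = [0.1250, 0.3750, 0.5000]
t=1: π = [0.2031, 0.3438, 0.4531]
t=2: π = [0.2188, 0.3359, 0.4453]
t=3: π = [0.2217, 0.3340, 0.4443]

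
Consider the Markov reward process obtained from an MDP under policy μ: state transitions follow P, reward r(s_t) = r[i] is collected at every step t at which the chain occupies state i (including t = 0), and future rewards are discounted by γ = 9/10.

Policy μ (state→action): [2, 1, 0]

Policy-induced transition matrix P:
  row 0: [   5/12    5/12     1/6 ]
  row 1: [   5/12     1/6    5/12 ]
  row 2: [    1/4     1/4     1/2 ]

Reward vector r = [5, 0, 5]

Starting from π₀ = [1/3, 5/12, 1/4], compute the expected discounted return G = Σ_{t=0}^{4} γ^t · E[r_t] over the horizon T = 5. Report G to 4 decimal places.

G = 14.0210

t=0: π = [0.3333, 0.4167, 0.2500], E[r] = 2.9167, γ^t·E[r] = 2.916667, running G = 2.916667
t=1: π = [0.3750, 0.2708, 0.3542], E[r] = 3.6458, γ^t·E[r] = 3.281250, running G = 6.197917
t=2: π = [0.3576, 0.2899, 0.3524], E[r] = 3.5503, γ^t·E[r] = 2.875781, running G = 9.073698
t=3: π = [0.3579, 0.2854, 0.3566], E[r] = 3.5728, γ^t·E[r] = 2.604551, running G = 11.678249
t=4: π = [0.3572, 0.2859, 0.3569], E[r] = 3.5707, γ^t·E[r] = 2.342711, running G = 14.020960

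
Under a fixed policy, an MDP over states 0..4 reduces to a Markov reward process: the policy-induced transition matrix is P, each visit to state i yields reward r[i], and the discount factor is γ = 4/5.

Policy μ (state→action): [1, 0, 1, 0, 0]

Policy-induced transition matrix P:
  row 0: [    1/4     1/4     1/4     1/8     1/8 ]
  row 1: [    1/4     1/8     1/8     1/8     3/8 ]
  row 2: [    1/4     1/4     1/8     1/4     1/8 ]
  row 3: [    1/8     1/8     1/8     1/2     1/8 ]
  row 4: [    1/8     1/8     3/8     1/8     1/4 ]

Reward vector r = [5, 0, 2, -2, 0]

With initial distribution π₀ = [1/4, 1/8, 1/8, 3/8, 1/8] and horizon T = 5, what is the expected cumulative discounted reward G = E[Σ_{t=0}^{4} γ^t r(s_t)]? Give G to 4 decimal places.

G = 2.7026

t=0: π = [0.2500, 0.1250, 0.1250, 0.3750, 0.1250], E[r] = 0.7500, γ^t·E[r] = 0.750000, running G = 0.750000
t=1: π = [0.1875, 0.1719, 0.1875, 0.2813, 0.1719], E[r] = 0.7500, γ^t·E[r] = 0.600000, running G = 1.350000
t=2: π = [0.1934, 0.1719, 0.1914, 0.2539, 0.1895], E[r] = 0.8418, γ^t·E[r] = 0.538750, running G = 1.888750
t=3: π = [0.1946, 0.1731, 0.1965, 0.2441, 0.1917], E[r] = 0.8777, γ^t·E[r] = 0.449375, running G = 2.338125
t=4: π = [0.1955, 0.1739, 0.1972, 0.2411, 0.1922], E[r] = 0.8899, γ^t·E[r] = 0.364488, running G = 2.702613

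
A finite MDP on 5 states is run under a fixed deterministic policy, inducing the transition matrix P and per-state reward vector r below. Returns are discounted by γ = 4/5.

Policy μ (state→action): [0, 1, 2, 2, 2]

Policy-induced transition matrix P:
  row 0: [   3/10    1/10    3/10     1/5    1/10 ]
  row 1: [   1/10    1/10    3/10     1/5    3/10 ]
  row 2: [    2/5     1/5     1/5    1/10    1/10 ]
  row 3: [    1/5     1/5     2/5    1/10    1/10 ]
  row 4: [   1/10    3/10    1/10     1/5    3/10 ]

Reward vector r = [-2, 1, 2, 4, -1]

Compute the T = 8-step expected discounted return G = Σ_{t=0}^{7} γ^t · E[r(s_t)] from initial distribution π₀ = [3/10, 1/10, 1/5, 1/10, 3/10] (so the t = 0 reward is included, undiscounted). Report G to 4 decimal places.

t=0: π = [0.3000, 0.1000, 0.2000, 0.1000, 0.3000], E[r] = 0.0000, γ^t·E[r] = 0.000000, running G = 0.000000
t=1: π = [0.2300, 0.1900, 0.2300, 0.1700, 0.1800], E[r] = 0.6900, γ^t·E[r] = 0.552000, running G = 0.552000
t=2: π = [0.2320, 0.1760, 0.2580, 0.1600, 0.1740], E[r] = 0.6940, γ^t·E[r] = 0.444160, running G = 0.996160
t=3: π = [0.2398, 0.1766, 0.2554, 0.1582, 0.1700], E[r] = 0.6706, γ^t·E[r] = 0.343347, running G = 1.339507
t=4: π = [0.2404, 0.1754, 0.2563, 0.1586, 0.1693], E[r] = 0.6724, γ^t·E[r] = 0.275399, running G = 1.614906
t=5: π = [0.2408, 0.1754, 0.2564, 0.1585, 0.1689], E[r] = 0.6715, γ^t·E[r] = 0.220050, running G = 1.834956
t=6: π = [0.2409, 0.1753, 0.2564, 0.1585, 0.1689], E[r] = 0.6715, γ^t·E[r] = 0.176020, running G = 2.010976
t=7: π = [0.2410, 0.1753, 0.2564, 0.1585, 0.1688], E[r] = 0.6714, γ^t·E[r] = 0.140804, running G = 2.151780

G = 2.1518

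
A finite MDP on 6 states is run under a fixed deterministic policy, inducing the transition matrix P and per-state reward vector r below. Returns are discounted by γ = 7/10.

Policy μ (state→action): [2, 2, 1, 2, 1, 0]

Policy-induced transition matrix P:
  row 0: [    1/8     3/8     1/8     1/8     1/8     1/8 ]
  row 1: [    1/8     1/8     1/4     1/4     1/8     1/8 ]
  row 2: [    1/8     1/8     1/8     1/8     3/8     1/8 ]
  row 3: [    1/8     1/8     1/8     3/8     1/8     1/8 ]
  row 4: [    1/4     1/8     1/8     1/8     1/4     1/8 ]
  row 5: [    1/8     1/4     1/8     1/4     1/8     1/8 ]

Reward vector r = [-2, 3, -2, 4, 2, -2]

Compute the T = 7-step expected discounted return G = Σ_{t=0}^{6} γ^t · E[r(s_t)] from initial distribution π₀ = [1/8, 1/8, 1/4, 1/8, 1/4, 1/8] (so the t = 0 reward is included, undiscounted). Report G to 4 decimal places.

G = 2.2253

t=0: π = [0.1250, 0.1250, 0.2500, 0.1250, 0.2500, 0.1250], E[r] = 0.3750, γ^t·E[r] = 0.375000, running G = 0.375000
t=1: π = [0.1563, 0.1719, 0.1406, 0.1875, 0.2188, 0.1250], E[r] = 0.8594, γ^t·E[r] = 0.601563, running G = 0.976563
t=2: π = [0.1523, 0.1797, 0.1465, 0.2090, 0.1875, 0.1250], E[r] = 0.9023, γ^t·E[r] = 0.442148, running G = 1.418711
t=3: π = [0.1484, 0.1787, 0.1475, 0.2153, 0.1851, 0.1250], E[r] = 0.9258, γ^t·E[r] = 0.317543, running G = 1.736254
t=4: π = [0.1481, 0.1777, 0.1473, 0.2168, 0.1850, 0.1250], E[r] = 0.9294, γ^t·E[r] = 0.223159, running G = 1.959413
t=5: π = [0.1481, 0.1777, 0.1472, 0.2170, 0.1850, 0.1250], E[r] = 0.9304, γ^t·E[r] = 0.156368, running G = 2.115781
t=6: π = [0.1481, 0.1777, 0.1472, 0.2171, 0.1849, 0.1250], E[r] = 0.9305, γ^t·E[r] = 0.109476, running G = 2.225257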